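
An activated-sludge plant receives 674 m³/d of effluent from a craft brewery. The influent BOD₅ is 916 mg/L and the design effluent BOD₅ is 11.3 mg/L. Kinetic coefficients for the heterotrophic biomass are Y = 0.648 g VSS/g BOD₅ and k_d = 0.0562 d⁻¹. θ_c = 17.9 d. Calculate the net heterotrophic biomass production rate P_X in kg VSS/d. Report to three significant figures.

Y_obs = Y / (1 + k_d θ_c) = 0.648 / (1 + 0.0562 × 17.9) = 0.648 / 2.006 = 0.3230.
Q·(S₀ − S) = 674 × (916 − 11.3) × 10⁻³ = 609.8 kg/d removed.
P_X = Y_obs · Q(S₀ − S) = 0.3230 × 609.8 = 197.0 kg VSS/d.

P_X ≈ 197 kg VSS/d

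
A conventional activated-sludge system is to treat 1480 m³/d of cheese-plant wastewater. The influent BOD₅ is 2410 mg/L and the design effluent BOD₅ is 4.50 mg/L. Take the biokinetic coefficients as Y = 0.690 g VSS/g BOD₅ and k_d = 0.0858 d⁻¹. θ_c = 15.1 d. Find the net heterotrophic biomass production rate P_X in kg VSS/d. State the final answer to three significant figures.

P_X ≈ 1070 kg VSS/d

Correct the yield for decay: Y_obs = Y/(1 + k_d θ_c) = 0.690 / (1 + 0.0858 × 15.1) = 0.690 / 2.296 = 0.3006.
Substrate removed = Q·(S₀ − S) = 1480 m³/d × (2410 − 4.50) g/m³ = 3.56×10^6 g/d = 3560 kg/d.
Biomass produced: P_X = Y_obs·Q·ΔS = 0.3006 × 3560 ≈ 1070 kg VSS/d.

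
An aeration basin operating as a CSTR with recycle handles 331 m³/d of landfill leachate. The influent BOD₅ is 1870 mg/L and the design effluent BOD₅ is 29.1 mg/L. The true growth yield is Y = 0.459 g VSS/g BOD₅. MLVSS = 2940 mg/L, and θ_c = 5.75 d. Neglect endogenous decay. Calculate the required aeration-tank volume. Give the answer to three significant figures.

V ≈ 547 m³

With k_d = 0 the design equation reduces to V = Y Q (S₀−S) θ_c / X = 0.459 × 331 × (1870 − 29.1) × 5.75 / 2940 = 547.0 m³.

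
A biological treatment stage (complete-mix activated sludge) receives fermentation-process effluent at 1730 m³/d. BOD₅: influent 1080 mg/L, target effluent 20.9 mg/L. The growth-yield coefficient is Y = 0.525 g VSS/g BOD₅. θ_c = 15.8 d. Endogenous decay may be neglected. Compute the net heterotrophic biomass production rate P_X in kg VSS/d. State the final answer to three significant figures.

Since k_d ≈ 0, Y_obs = Y = 0.525 g VSS/g BOD₅.
ΔS = 1080 − 20.9 = 1059 mg/L, so the substrate removal rate is 1730 × 1059/1000 = 1832 kg BOD₅/d.
So the net sludge growth is P_X = 0.5250 × 1832 = 961.9 kg VSS/d.

P_X ≈ 962 kg VSS/d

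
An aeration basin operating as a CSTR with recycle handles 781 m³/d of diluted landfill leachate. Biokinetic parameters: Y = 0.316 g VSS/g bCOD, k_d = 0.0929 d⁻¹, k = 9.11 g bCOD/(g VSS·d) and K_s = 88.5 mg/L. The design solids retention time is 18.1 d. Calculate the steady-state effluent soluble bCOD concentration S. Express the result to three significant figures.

S ≈ 4.80 mg/L

Effluent substrate depends only on kinetics and SRT: S = K_s(1 + k_d θ_c) / [θ_c(Yk − k_d) − 1] = 88.5 × (1 + 0.0929 × 18.1) / [18.1 × (0.316 × 9.11 − 0.0929) − 1] = 237.3 / 49.42 = 4.802 mg/L.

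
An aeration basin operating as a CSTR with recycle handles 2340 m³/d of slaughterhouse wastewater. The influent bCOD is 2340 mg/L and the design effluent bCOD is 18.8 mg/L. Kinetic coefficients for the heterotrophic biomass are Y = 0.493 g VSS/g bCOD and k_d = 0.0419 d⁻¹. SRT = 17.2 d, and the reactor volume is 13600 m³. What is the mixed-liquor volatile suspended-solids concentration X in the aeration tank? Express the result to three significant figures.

From V·X·(1 + k_d·θ_c) = Y·Q·(S₀ − S)·θ_c: X = 0.493 × 2340 × (2340 − 18.8) × 17.2 / [13600 × (1 + 0.0419 × 17.2)] = 1968 mg/L.

X ≈ 1970 mg/L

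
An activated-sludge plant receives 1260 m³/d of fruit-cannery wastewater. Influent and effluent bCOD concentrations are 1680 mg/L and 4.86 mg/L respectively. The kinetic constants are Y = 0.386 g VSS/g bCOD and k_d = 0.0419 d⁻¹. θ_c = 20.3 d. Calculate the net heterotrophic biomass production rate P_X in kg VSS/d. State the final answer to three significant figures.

P_X ≈ 440 kg VSS/d

Correct the yield for decay: Y_obs = Y/(1 + k_d θ_c) = 0.386 / (1 + 0.0419 × 20.3) = 0.386 / 1.851 = 0.2086.
Substrate removed = Q·(S₀ − S) = 1260 m³/d × (1680 − 4.86) g/m³ = 2.11×10^6 g/d = 2111 kg/d.
Biomass produced: P_X = Y_obs·Q·ΔS = 0.2086 × 2111 ≈ 440.3 kg VSS/d.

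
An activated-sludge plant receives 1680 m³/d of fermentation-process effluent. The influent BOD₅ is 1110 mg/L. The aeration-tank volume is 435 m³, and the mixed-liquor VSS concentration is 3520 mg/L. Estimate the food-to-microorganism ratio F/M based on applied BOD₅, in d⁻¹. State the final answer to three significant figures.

F/M ≈ 1.22 d⁻¹

Food-to-microorganism ratio F/M = Q S₀ / (V X) = 1680 × 1110 / (435.0 × 3520) = 1.218 d⁻¹.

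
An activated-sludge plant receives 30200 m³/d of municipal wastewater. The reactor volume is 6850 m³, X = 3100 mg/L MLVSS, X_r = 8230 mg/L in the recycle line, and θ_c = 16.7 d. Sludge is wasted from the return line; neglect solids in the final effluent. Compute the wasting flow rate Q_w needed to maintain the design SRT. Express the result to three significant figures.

Q_w ≈ 155 m³/d

Wasting from the return line (neglecting effluent solids): Q_w = V·X / (θ_c·X_r) = 6850 × 3100 / (16.7 × 8230) = 154.5 m³/d.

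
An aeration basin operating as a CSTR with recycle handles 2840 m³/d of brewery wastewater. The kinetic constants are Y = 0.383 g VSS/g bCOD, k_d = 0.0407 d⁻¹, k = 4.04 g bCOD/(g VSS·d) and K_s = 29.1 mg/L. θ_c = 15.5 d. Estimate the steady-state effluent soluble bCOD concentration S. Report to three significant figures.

S ≈ 2.12 mg/L

Effluent substrate depends only on kinetics and SRT: S = K_s(1 + k_d θ_c) / [θ_c(Yk − k_d) − 1] = 29.1 × (1 + 0.0407 × 15.5) / [15.5 × (0.383 × 4.04 − 0.0407) − 1] = 47.46 / 22.35 = 2.123 mg/L.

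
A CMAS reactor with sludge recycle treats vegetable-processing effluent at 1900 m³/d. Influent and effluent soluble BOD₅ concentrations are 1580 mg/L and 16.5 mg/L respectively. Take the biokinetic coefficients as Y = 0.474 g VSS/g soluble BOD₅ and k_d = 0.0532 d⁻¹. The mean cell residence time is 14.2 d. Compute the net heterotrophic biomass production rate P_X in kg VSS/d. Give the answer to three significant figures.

Y_obs = Y / (1 + k_d θ_c) = 0.474 / (1 + 0.0532 × 14.2) = 0.474 / 1.755 = 0.2700.
Mass of soluble BOD₅ removed per day: Q(S₀ − S) = 1900 × 1564 g/m³ = 2971 kg/d.
So the net sludge growth is P_X = 0.2700 × 2971 = 802.1 kg VSS/d.

P_X ≈ 802 kg VSS/d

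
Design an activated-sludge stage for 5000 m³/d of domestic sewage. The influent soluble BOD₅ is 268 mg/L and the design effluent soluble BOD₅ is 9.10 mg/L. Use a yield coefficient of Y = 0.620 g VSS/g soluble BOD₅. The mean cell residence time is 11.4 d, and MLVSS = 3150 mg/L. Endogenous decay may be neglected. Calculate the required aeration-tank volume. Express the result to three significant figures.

With k_d = 0 the design equation reduces to V = Y Q (S₀−S) θ_c / X = 0.620 × 5000 × (268 − 9.10) × 11.4 / 3150 = 2905 m³.

V ≈ 2900 m³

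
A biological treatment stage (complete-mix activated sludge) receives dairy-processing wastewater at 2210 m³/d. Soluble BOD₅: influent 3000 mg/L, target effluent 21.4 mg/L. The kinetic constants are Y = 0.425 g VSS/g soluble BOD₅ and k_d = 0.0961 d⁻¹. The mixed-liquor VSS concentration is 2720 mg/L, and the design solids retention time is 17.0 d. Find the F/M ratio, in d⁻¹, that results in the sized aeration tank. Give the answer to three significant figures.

Steady-state biomass mass balance: V·X·(1 + k_d·θ_c) = Y·Q·(S₀ − S)·θ_c, so V = 0.425 × 2210 × (3000 − 21.4) × 17.0 / [2720 × (1 + 0.0961 × 17.0)] = 4.76×10^7 / 7164 = 6639 m³.
F/M = Q·S₀ / (V·X) = 2210 × 3000 / (6639 × 2720) = 0.3671 g soluble BOD₅·(g VSS·d)⁻¹.

F/M ≈ 0.367 d⁻¹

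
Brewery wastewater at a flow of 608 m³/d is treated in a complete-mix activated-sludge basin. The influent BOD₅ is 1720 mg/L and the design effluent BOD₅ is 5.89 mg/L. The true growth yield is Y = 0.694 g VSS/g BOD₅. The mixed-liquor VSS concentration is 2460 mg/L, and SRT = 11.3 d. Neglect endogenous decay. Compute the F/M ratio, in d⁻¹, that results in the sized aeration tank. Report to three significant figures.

F/M ≈ 0.128 d⁻¹

Biomass mass balance (decay neglected): V·X = Y·Q·(S₀ − S)·θ_c, so V = 0.694 × 608 × (1720 − 5.89) × 11.3 / 2460 = 3322 m³.
Food-to-microorganism ratio F/M = Q S₀ / (V X) = 608 × 1720 / (3322 × 2460) = 0.1280 d⁻¹.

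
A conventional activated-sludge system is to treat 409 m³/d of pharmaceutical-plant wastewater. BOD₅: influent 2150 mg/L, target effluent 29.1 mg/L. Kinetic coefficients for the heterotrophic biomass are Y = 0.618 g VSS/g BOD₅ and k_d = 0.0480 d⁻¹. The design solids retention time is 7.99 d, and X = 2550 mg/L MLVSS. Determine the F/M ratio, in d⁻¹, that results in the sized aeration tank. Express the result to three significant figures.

F/M ≈ 0.284 d⁻¹

Steady-state biomass mass balance: V·X·(1 + k_d·θ_c) = Y·Q·(S₀ − S)·θ_c, so V = 0.618 × 409 × (2150 − 29.1) × 7.99 / [2550 × (1 + 0.0480 × 7.99)] = 4.28×10^6 / 3528 = 1214 m³.
F/M = Q·S₀ / (V·X) = 409 × 2150 / (1214 × 2550) = 0.2840 g BOD₅·(g VSS·d)⁻¹.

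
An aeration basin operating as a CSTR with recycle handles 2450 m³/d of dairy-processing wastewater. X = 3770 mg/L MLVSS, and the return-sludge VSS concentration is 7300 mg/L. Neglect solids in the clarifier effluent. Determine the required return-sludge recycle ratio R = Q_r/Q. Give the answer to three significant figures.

R ≈ 1.07

R = Q_r/Q = X/(X_r − X) = 3770 / (7300 − 3770) = 1.068.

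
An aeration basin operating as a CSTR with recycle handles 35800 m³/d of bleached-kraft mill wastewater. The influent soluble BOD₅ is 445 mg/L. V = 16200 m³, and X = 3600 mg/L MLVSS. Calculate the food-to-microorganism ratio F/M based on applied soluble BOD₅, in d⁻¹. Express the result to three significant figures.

F/M ≈ 0.273 d⁻¹

F/M = applied load / biomass = Q·S₀/(V·X) = 35800 × 445 / (16200 × 3600) = 0.2732 d⁻¹.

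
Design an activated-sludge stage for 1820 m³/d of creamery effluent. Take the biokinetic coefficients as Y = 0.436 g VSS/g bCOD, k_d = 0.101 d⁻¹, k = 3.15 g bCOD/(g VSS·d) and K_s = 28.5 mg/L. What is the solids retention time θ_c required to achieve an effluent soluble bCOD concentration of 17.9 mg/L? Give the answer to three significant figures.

From 1/θ_c = Y·k·S/(K_s + S) − k_d: Y·k·S/(K_s+S) = 0.436 × 3.15 × 17.9 / (28.5 + 17.9) = 0.5298 d⁻¹.
θ_c = 1/(μ − k_d) = 1/(0.5298 − 0.101) = 1/0.4288 = 2.332 d.

θ_c ≈ 2.33 d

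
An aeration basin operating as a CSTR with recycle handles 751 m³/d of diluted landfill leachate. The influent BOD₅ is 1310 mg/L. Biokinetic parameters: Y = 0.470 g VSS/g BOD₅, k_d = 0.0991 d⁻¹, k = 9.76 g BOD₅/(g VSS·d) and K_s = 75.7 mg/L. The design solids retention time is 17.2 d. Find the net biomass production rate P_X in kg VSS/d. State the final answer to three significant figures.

From the Monod/SRT balance for a CMAS, S = K_s·(1+k_d θ_c)/[θ_c·(Y k − k_d) − 1] = 75.7 × (1 + 0.0991 × 17.2) / [17.2 × (0.470 × 9.76 − 0.0991) − 1] = 204.7 / 76.20 = 2.687 mg/L.
The observed yield is Y_obs = Y/(1 + k_d·θ_c) = 0.470 / (1 + 0.0991 × 17.2) = 0.470 / 2.705 = 0.1738 g VSS per g BOD₅ removed.
Mass of BOD₅ removed per day: Q(S₀ − S) = 751 × 1307 g/m³ = 981.8 kg/d.
Biomass produced: P_X = Y_obs·Q·ΔS = 0.1738 × 981.8 ≈ 170.6 kg VSS/d.

P_X ≈ 171 kg VSS/d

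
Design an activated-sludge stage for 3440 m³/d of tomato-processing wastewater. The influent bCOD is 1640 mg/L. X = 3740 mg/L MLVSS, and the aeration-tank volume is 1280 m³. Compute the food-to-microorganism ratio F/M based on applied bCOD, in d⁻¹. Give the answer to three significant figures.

F/M = applied load / biomass = Q·S₀/(V·X) = 3440 × 1640 / (1280 × 3740) = 1.178 d⁻¹.

F/M ≈ 1.18 d⁻¹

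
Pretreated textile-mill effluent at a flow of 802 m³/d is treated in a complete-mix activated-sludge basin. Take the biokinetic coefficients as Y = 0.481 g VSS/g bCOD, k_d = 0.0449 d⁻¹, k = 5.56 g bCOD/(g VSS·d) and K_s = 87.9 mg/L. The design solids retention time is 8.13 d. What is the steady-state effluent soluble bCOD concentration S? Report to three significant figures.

Effluent substrate depends only on kinetics and SRT: S = K_s(1 + k_d θ_c) / [θ_c(Yk − k_d) − 1] = 87.9 × (1 + 0.0449 × 8.13) / [8.13 × (0.481 × 5.56 − 0.0449) − 1] = 120.0 / 20.38 = 5.888 mg/L.

S ≈ 5.89 mg/L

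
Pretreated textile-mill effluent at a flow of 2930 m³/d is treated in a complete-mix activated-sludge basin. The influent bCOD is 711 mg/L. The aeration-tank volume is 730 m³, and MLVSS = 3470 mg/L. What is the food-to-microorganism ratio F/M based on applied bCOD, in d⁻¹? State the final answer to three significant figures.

F/M ≈ 0.822 d⁻¹

F/M = Q·S₀ / (V·X) = 2930 × 711 / (730.0 × 3470) = 0.8224 g bCOD·(g VSS·d)⁻¹.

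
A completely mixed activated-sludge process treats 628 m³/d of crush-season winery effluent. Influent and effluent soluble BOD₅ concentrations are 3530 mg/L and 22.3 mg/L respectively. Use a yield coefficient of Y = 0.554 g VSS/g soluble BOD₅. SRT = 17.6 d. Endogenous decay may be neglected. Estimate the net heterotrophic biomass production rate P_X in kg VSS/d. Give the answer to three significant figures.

P_X ≈ 1220 kg VSS/d

With endogenous decay neglected, the observed yield equals the true yield: Y_obs = Y = 0.554 g VSS/g soluble BOD₅.
ΔS = 3530 − 22.3 = 3508 mg/L, so the substrate removal rate is 628 × 3508/1000 = 2203 kg soluble BOD₅/d.
Net biomass production P_X = Y_obs × Q·(S₀ − S) = 0.5540 × 2203 = 1220 kg VSS/d.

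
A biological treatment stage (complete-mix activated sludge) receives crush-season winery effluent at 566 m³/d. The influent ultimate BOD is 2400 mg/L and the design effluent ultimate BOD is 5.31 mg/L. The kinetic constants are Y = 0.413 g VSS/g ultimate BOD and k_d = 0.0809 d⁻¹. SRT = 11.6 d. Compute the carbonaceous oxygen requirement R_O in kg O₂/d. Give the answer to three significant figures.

R_O ≈ 945 kg O₂/d

Correct the yield for decay: Y_obs = Y/(1 + k_d θ_c) = 0.413 / (1 + 0.0809 × 11.6) = 0.413 / 1.938 = 0.2131.
Q·(S₀ − S) = 566 × (2400 − 5.31) × 10⁻³ = 1355 kg/d removed.
Biomass synthesised: P_X = Y_obs × 1355 = 288.8 kg VSS/d.
R_O = Q·ΔS − 1.42 P_X = 1355 − 410.1 = 945.3 kg O₂/d.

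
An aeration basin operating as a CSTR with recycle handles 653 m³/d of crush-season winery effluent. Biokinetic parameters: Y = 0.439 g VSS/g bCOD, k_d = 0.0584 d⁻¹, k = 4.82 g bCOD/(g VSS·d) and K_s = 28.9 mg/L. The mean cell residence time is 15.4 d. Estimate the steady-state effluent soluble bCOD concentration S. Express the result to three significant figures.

For a completely mixed reactor with recycle the Lawrence–McCarty relation gives S = K_s·(1 + k_d·θ_c) / [θ_c·(Y·k − k_d) − 1] = 28.9 × (1 + 0.0584 × 15.4) / [15.4 × (0.439 × 4.82 − 0.0584) − 1] = 54.89 / 30.69 = 1.789 mg/L.

S ≈ 1.79 mg/L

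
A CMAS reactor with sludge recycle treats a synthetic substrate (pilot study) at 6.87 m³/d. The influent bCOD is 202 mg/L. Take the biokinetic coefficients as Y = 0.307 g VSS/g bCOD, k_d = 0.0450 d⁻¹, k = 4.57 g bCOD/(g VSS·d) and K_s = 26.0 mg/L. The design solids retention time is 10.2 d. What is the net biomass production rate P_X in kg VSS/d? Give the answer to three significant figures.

P_X ≈ 0.288 kg VSS/d

From the Monod/SRT balance for a CMAS, S = K_s·(1+k_d θ_c)/[θ_c·(Y k − k_d) − 1] = 26.0 × (1 + 0.0450 × 10.2) / [10.2 × (0.307 × 4.57 − 0.0450) − 1] = 37.93 / 12.85 = 2.952 mg/L.
Observed yield with endogenous decay: Y_obs = Y / (1 + k_d·θ_c) = 0.307 / (1 + 0.0450 × 10.2) = 0.307 / 1.459 = 0.2104 g VSS/g bCOD.
Q·(S₀ − S) = 6.87 × (202 − 2.95) × 10⁻³ = 1.367 kg/d removed.
So the net sludge growth is P_X = 0.2104 × 1.367 = 0.2877 kg VSS/d.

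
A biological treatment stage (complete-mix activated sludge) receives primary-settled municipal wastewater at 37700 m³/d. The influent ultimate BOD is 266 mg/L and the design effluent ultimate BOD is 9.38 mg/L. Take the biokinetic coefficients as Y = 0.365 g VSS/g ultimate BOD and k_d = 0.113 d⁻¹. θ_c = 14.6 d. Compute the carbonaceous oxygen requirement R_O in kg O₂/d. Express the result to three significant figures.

R_O ≈ 7780 kg O₂/d

Observed yield with endogenous decay: Y_obs = Y / (1 + k_d·θ_c) = 0.365 / (1 + 0.113 × 14.6) = 0.365 / 2.650 = 0.1377 g VSS/g ultimate BOD.
ΔS = 266 − 9.38 = 256.6 mg/L, so the substrate removal rate is 37700 × 256.6/1000 = 9675 kg ultimate BOD/d.
Biomass synthesised: P_X = Y_obs × 9675 = 1333 kg VSS/d.
Carbonaceous O₂ demand = substrate oxidised − cell-mass equivalent = 9675 − 1.42 × 1333 = 7782 kg O₂/d.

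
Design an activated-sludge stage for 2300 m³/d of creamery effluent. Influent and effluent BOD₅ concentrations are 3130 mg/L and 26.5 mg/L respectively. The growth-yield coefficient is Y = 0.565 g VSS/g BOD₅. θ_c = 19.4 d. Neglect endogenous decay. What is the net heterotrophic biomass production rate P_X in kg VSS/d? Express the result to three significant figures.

No decay correction is needed, so Y_obs = Y = 0.565.
ΔS = 3130 − 26.5 = 3104 mg/L, so the substrate removal rate is 2300 × 3104/1000 = 7138 kg BOD₅/d.
Net biomass production P_X = Y_obs × Q·(S₀ − S) = 0.5650 × 7138 = 4033 kg VSS/d.

P_X ≈ 4030 kg VSS/d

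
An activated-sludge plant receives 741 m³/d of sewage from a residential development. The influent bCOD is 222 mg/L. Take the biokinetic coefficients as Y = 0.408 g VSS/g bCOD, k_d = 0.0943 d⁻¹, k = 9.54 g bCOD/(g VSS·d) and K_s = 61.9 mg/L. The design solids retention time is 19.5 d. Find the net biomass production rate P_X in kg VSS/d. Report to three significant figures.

P_X ≈ 23.4 kg VSS/d

For a completely mixed reactor with recycle the Lawrence–McCarty relation gives S = K_s·(1 + k_d·θ_c) / [θ_c·(Y·k − k_d) − 1] = 61.9 × (1 + 0.0943 × 19.5) / [19.5 × (0.408 × 9.54 − 0.0943) − 1] = 175.7 / 73.06 = 2.405 mg/L.
Correct the yield for decay: Y_obs = Y/(1 + k_d θ_c) = 0.408 / (1 + 0.0943 × 19.5) = 0.408 / 2.839 = 0.1437.
ΔS = 222 − 2.41 = 219.6 mg/L, so the substrate removal rate is 741 × 219.6/1000 = 162.7 kg bCOD/d.
Net biomass production P_X = Y_obs × Q·(S₀ − S) = 0.1437 × 162.7 = 23.39 kg VSS/d.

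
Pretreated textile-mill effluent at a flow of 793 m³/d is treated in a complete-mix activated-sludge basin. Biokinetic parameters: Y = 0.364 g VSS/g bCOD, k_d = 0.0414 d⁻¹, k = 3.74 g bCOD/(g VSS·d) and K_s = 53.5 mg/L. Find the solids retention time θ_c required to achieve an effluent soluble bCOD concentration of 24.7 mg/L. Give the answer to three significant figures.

At the target effluent, Y k S/(K_s+S) = 0.364×3.74×24.7/78.20 = 0.4300 d⁻¹.
θ_c = 1/(μ − k_d) = 1/(0.4300 − 0.0414) = 1/0.3886 = 2.573 d.

θ_c ≈ 2.57 d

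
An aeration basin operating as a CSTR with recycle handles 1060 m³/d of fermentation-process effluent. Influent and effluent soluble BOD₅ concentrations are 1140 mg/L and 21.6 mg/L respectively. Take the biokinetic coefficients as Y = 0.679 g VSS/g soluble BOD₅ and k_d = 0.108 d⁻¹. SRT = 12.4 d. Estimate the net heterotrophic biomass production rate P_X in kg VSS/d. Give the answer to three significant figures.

P_X ≈ 344 kg VSS/d

Y_obs = Y / (1 + k_d θ_c) = 0.679 / (1 + 0.108 × 12.4) = 0.679 / 2.339 = 0.2903.
Substrate removed = Q·(S₀ − S) = 1060 m³/d × (1140 − 21.6) g/m³ = 1.19×10^6 g/d = 1186 kg/d.
Biomass produced: P_X = Y_obs·Q·ΔS = 0.2903 × 1186 ≈ 344.1 kg VSS/d.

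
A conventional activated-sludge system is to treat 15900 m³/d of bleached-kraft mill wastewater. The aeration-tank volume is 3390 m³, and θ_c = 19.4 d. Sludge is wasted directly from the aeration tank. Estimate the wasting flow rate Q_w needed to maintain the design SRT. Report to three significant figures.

For wasting at MLVSS concentration, Q_w = V/θ_c = 3390/19.4 = 174.7 m³/d.

Q_w ≈ 175 m³/d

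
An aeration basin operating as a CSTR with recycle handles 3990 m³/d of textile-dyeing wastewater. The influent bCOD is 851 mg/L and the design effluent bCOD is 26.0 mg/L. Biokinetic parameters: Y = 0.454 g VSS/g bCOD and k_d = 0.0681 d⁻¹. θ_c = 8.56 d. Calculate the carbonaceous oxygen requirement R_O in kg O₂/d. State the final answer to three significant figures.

Correct the yield for decay: Y_obs = Y/(1 + k_d θ_c) = 0.454 / (1 + 0.0681 × 8.56) = 0.454 / 1.583 = 0.2868.
Substrate removed = Q·(S₀ − S) = 3990 m³/d × (851 − 26.0) g/m³ = 3.29×10^6 g/d = 3292 kg/d.
Net sludge production P_X = 0.2868 × 3292 = 944.1 kg VSS/d.
R_O = Q·ΔS − 1.42 P_X = 3292 − 1341 = 1951 kg O₂/d.

R_O ≈ 1950 kg O₂/d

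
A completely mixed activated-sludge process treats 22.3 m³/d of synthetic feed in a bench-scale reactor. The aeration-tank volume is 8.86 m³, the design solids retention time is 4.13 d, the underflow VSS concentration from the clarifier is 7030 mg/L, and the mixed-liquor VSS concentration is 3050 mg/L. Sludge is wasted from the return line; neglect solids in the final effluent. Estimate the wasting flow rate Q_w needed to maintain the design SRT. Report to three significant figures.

Q_w = (V·X)/(θ_c X_r) = 8.860 × 3050 / (4.13 × 7030) = 0.9307 m³/d.

Q_w ≈ 0.931 m³/d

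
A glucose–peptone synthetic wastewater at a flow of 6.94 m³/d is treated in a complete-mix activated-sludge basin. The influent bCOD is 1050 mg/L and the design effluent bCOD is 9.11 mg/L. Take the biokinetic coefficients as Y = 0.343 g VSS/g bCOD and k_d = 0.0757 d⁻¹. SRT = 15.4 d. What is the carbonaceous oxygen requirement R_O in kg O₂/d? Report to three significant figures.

R_O ≈ 5.60 kg O₂/d

The observed yield is Y_obs = Y/(1 + k_d·θ_c) = 0.343 / (1 + 0.0757 × 15.4) = 0.343 / 2.166 = 0.1584 g VSS per g bCOD removed.
ΔS = 1050 − 9.11 = 1041 mg/L, so the substrate removal rate is 6.94 × 1041/1000 = 7.224 kg bCOD/d.
Biomass synthesised: P_X = Y_obs × 7.224 = 1.144 kg VSS/d.
Carbonaceous O₂ demand = substrate oxidised − cell-mass equivalent = 7.224 − 1.42 × 1.144 = 5.599 kg O₂/d.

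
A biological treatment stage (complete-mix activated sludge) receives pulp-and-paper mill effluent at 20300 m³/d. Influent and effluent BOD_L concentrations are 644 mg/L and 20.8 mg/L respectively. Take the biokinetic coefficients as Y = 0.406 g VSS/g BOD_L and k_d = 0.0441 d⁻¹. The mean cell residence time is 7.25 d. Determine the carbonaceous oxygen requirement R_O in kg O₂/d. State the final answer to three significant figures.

R_O ≈ 7120 kg O₂/d

The observed yield is Y_obs = Y/(1 + k_d·θ_c) = 0.406 / (1 + 0.0441 × 7.25) = 0.406 / 1.320 = 0.3076 g VSS per g BOD_L removed.
Mass of BOD_L removed per day: Q(S₀ − S) = 20300 × 623.2 g/m³ = 12651 kg/d.
P_X = Y_obs·Q·(S₀ − S) = 0.3076 × 12651 = 3892 kg VSS/d.
R_O = Q·(S₀ − S) − 1.42·P_X = 12651 − 1.42 × 3892 = 7124 kg O₂/d.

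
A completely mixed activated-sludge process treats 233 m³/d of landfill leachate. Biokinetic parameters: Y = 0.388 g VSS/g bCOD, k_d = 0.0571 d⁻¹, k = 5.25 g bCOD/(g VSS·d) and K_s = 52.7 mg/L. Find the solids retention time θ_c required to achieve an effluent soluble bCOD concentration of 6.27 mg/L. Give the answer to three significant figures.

At the target effluent, Y k S/(K_s+S) = 0.388×5.25×6.27/58.97 = 0.2166 d⁻¹.
Then 1/θ_c = μ − k_d = 0.2166 − 0.0571 = 0.1595 d⁻¹, giving θ_c = 6.270 d.

θ_c ≈ 6.27 d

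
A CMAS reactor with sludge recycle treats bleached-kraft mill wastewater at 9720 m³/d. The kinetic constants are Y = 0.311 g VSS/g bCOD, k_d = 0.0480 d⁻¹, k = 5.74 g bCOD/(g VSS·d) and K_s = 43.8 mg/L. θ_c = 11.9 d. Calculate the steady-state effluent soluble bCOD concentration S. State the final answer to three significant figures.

For a completely mixed reactor with recycle the Lawrence–McCarty relation gives S = K_s·(1 + k_d·θ_c) / [θ_c·(Y·k − k_d) − 1] = 43.8 × (1 + 0.0480 × 11.9) / [11.9 × (0.311 × 5.74 − 0.0480) − 1] = 68.82 / 19.67 = 3.498 mg/L.

S ≈ 3.50 mg/L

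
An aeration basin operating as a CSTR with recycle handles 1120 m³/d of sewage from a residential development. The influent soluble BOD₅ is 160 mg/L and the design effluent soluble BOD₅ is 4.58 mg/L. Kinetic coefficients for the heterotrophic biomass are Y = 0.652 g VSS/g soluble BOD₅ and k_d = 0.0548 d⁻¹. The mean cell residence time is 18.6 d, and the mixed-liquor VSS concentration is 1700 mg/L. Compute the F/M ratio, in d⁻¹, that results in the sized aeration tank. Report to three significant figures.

F/M ≈ 0.171 d⁻¹

Steady-state biomass mass balance: V·X·(1 + k_d·θ_c) = Y·Q·(S₀ − S)·θ_c, so V = 0.652 × 1120 × (160 − 4.58) × 18.6 / [1700 × (1 + 0.0548 × 18.6)] = 2.11×10^6 / 3433 = 615.0 m³.
Food-to-microorganism ratio F/M = Q S₀ / (V X) = 1120 × 160 / (615.0 × 1700) = 0.1714 d⁻¹.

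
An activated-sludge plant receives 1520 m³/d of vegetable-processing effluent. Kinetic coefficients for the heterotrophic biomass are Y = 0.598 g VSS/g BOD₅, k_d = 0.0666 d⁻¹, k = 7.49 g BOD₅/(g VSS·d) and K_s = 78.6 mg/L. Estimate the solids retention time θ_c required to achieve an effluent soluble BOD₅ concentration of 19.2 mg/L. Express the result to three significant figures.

From 1/θ_c = Y·k·S/(K_s + S) − k_d: Y·k·S/(K_s+S) = 0.598 × 7.49 × 19.2 / (78.6 + 19.2) = 0.8793 d⁻¹.
θ_c = 1/(μ − k_d) = 1/(0.8793 − 0.0666) = 1/0.8127 = 1.230 d.

θ_c ≈ 1.23 d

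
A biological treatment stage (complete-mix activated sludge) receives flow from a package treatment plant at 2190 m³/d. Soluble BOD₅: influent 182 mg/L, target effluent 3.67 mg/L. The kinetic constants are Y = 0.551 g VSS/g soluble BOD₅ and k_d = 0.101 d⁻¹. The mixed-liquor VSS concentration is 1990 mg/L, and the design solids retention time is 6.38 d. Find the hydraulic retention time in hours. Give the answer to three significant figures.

τ ≈ 4.60 h

From the SRT design equation V = Y Q (S₀−S) θ_c / [X (1 + k_d θ_c)] = 0.551 × 2190 × (182 − 3.67) × 6.38 / [1990 × (1 + 0.101 × 6.38)] = 1.37×10^6 / 3272 = 419.6 m³.
Hydraulic retention time τ = V/Q = 419.6 / 2190 = 0.1916 d = 4.598 h.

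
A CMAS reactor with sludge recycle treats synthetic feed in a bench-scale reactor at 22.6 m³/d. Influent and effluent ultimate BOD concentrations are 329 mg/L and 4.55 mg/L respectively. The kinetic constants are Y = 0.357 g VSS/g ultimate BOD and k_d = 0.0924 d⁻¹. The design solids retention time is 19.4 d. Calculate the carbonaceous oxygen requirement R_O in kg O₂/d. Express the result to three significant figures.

R_O ≈ 6.00 kg O₂/d

Y_obs = Y / (1 + k_d θ_c) = 0.357 / (1 + 0.0924 × 19.4) = 0.357 / 2.793 = 0.1278.
ΔS = 329 − 4.55 = 324.4 mg/L, so the substrate removal rate is 22.6 × 324.4/1000 = 7.333 kg ultimate BOD/d.
Net sludge production P_X = 0.1278 × 7.333 = 0.9374 kg VSS/d.
R_O = Q·(S₀ − S) − 1.42·P_X = 7.333 − 1.42 × 0.9374 = 6.001 kg O₂/d.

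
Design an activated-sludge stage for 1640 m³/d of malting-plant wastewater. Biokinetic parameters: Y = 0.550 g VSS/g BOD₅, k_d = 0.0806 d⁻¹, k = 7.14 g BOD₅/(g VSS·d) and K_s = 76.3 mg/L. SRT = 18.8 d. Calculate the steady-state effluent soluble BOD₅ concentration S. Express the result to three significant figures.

S ≈ 2.69 mg/L

For a completely mixed reactor with recycle the Lawrence–McCarty relation gives S = K_s·(1 + k_d·θ_c) / [θ_c·(Y·k − k_d) − 1] = 76.3 × (1 + 0.0806 × 18.8) / [18.8 × (0.550 × 7.14 − 0.0806) − 1] = 191.9 / 71.31 = 2.691 mg/L.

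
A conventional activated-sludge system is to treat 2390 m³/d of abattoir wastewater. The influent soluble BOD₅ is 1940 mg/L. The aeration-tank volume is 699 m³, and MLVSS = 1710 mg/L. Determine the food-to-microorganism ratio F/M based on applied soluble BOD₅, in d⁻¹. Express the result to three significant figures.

F/M = applied load / biomass = Q·S₀/(V·X) = 2390 × 1940 / (699.0 × 1710) = 3.879 d⁻¹.

F/M ≈ 3.88 d⁻¹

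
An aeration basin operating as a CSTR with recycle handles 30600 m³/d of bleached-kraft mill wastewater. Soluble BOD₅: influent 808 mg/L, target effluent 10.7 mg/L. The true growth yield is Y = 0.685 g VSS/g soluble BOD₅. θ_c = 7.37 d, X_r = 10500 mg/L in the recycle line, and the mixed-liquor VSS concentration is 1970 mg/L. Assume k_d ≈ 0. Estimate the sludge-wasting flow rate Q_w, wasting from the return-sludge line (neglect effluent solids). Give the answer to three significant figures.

Q_w ≈ 1590 m³/d

V·X = Y·Q·ΔS·θ_c gives V = 0.685 × 30600 × (808 − 10.7) × 7.37 / 1970 = 62522 m³.
θ_c = V·X/(Q_w·X_r) when wasting from the recycle, so Q_w = V·X/(θ_c·X_r) = 62522 × 1970 / (7.37 × 10500) = 1592 m³/d.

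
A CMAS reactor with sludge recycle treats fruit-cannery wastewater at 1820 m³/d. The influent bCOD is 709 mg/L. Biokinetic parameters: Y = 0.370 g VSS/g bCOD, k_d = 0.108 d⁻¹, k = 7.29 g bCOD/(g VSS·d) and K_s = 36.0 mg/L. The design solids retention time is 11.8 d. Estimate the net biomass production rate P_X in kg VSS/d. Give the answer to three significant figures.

For a completely mixed reactor with recycle the Lawrence–McCarty relation gives S = K_s·(1 + k_d·θ_c) / [θ_c·(Y·k − k_d) − 1] = 36.0 × (1 + 0.108 × 11.8) / [11.8 × (0.370 × 7.29 − 0.108) − 1] = 81.88 / 29.55 = 2.770 mg/L.
Correct the yield for decay: Y_obs = Y/(1 + k_d θ_c) = 0.370 / (1 + 0.108 × 11.8) = 0.370 / 2.274 = 0.1627.
Substrate removed = Q·(S₀ − S) = 1820 m³/d × (709 − 2.77) g/m³ = 1.29×10^6 g/d = 1285 kg/d.
Net biomass production P_X = Y_obs × Q·(S₀ − S) = 0.1627 × 1285 = 209.1 kg VSS/d.

P_X ≈ 209 kg VSS/d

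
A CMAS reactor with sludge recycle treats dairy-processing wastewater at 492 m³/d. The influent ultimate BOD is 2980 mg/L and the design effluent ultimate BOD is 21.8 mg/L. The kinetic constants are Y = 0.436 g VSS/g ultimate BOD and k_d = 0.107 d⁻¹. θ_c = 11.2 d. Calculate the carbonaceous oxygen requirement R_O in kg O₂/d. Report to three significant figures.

Correct the yield for decay: Y_obs = Y/(1 + k_d θ_c) = 0.436 / (1 + 0.107 × 11.2) = 0.436 / 2.198 = 0.1983.
Substrate removed = Q·(S₀ − S) = 492 m³/d × (2980 − 21.8) g/m³ = 1.46×10^6 g/d = 1455 kg/d.
P_X = Y_obs·Q·(S₀ − S) = 0.1983 × 1455 = 288.7 kg VSS/d.
Carbonaceous O₂ demand = substrate oxidised − cell-mass equivalent = 1455 − 1.42 × 288.7 = 1046 kg O₂/d.

R_O ≈ 1050 kg O₂/d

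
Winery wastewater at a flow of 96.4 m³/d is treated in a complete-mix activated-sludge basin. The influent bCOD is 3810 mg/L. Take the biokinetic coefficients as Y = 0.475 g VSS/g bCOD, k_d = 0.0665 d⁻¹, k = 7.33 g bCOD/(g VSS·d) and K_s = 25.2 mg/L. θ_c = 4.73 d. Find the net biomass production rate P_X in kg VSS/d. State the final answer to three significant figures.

Effluent substrate depends only on kinetics and SRT: S = K_s(1 + k_d θ_c) / [θ_c(Yk − k_d) − 1] = 25.2 × (1 + 0.0665 × 4.73) / [4.73 × (0.475 × 7.33 − 0.0665) − 1] = 33.13 / 15.15 = 2.186 mg/L.
Correct the yield for decay: Y_obs = Y/(1 + k_d θ_c) = 0.475 / (1 + 0.0665 × 4.73) = 0.475 / 1.315 = 0.3613.
ΔS = 3810 − 2.19 = 3808 mg/L, so the substrate removal rate is 96.4 × 3808/1000 = 367.1 kg bCOD/d.
So the net sludge growth is P_X = 0.3613 × 367.1 = 132.6 kg VSS/d.

P_X ≈ 133 kg VSS/d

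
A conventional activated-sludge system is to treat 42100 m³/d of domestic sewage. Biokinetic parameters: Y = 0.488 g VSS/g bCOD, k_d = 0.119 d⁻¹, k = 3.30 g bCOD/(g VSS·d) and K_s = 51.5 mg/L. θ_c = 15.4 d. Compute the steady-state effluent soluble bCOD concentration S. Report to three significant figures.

Effluent substrate depends only on kinetics and SRT: S = K_s(1 + k_d θ_c) / [θ_c(Yk − k_d) − 1] = 51.5 × (1 + 0.119 × 15.4) / [15.4 × (0.488 × 3.30 − 0.119) − 1] = 145.9 / 21.97 = 6.641 mg/L.

S ≈ 6.64 mg/L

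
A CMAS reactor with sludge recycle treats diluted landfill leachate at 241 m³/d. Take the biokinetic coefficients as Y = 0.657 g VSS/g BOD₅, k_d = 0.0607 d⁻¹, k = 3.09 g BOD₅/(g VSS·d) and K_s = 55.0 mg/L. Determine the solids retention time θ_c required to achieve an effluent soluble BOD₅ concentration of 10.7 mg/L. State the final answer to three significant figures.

At the target effluent, Y k S/(K_s+S) = 0.657×3.09×10.7/65.70 = 0.3306 d⁻¹.
1/θ_c = 0.3306 − 0.0607 = 0.2699 d⁻¹, so θ_c = 3.705 d.

θ_c ≈ 3.70 d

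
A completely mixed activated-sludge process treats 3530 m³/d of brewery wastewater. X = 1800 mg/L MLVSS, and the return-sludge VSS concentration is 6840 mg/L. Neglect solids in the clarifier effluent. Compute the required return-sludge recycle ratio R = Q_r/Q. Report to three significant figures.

Mass balance around the secondary clarifier (neglecting effluent solids): R = X / (X_r − X) = 1800 / (6840 − 1800) = 0.3571.

R ≈ 0.357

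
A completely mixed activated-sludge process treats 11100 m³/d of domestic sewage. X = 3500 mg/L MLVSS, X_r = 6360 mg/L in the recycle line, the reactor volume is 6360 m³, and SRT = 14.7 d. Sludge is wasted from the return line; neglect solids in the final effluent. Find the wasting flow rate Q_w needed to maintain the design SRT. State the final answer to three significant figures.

Q_w ≈ 238 m³/d

Q_w = (V·X)/(θ_c X_r) = 6360 × 3500 / (14.7 × 6360) = 238.1 m³/d.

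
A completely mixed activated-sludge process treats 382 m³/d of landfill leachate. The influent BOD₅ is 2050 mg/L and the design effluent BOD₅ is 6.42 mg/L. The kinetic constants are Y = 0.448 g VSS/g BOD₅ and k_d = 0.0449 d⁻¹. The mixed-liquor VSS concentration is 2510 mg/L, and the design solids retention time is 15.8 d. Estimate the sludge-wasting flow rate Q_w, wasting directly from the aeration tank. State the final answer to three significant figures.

From the SRT design equation V = Y Q (S₀−S) θ_c / [X (1 + k_d θ_c)] = 0.448 × 382 × (2050 − 6.42) × 15.8 / [2510 × (1 + 0.0449 × 15.8)] = 5.53×10^6 / 4291 = 1288 m³.
With mixed-liquor wasting, θ_c = V/Q_w, so Q_w = V/θ_c = 1288/15.8 = 81.51 m³/d.

Q_w ≈ 81.5 m³/d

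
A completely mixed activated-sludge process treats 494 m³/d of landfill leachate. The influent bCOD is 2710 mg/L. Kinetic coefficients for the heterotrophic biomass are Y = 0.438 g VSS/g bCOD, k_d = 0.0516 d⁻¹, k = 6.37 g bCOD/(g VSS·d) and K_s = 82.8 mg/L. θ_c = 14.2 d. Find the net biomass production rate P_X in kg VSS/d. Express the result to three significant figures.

From the Monod/SRT balance for a CMAS, S = K_s·(1+k_d θ_c)/[θ_c·(Y k − k_d) − 1] = 82.8 × (1 + 0.0516 × 14.2) / [14.2 × (0.438 × 6.37 − 0.0516) − 1] = 143.5 / 37.89 = 3.787 mg/L.
Y_obs = Y / (1 + k_d θ_c) = 0.438 / (1 + 0.0516 × 14.2) = 0.438 / 1.733 = 0.2528.
Mass of bCOD removed per day: Q(S₀ − S) = 494 × 2706 g/m³ = 1337 kg/d.
Net biomass production P_X = Y_obs × Q·(S₀ − S) = 0.2528 × 1337 = 337.9 kg VSS/d.

P_X ≈ 338 kg VSS/d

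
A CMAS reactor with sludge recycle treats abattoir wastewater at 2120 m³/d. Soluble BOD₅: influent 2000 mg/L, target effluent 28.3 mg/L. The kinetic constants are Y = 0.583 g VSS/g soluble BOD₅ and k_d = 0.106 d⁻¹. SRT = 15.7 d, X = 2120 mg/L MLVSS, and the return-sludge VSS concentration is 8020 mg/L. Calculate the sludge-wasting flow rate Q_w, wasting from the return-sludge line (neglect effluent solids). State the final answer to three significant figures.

Steady-state biomass mass balance: V·X·(1 + k_d·θ_c) = Y·Q·(S₀ − S)·θ_c, so V = 0.583 × 2120 × (2000 − 28.3) × 15.7 / [2120 × (1 + 0.106 × 15.7)] = 3.83×10^7 / 5648 = 6774 m³.
θ_c = V·X/(Q_w·X_r) when wasting from the recycle, so Q_w = V·X/(θ_c·X_r) = 6774 × 2120 / (15.7 × 8020) = 114.1 m³/d.

Q_w ≈ 114 m³/d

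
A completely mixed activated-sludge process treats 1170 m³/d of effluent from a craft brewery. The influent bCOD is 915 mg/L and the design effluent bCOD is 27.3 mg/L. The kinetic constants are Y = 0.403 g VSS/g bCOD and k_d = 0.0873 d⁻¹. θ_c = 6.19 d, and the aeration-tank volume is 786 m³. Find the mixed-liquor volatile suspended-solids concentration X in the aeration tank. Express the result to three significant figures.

X ≈ 2140 mg/L

Solving the biomass balance for X: X = Y Q (S₀−S) θ_c / [V (1+k_d θ_c)] = 0.403 × 1170 × (915 − 27.3) × 6.19 / [786 × (1 + 0.0873 × 6.19)] = 2140 mg/L.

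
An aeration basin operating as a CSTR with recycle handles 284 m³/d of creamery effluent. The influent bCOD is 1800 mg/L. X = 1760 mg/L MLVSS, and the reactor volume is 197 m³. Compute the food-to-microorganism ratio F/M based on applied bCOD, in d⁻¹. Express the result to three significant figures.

Food-to-microorganism ratio F/M = Q S₀ / (V X) = 284 × 1800 / (197.0 × 1760) = 1.474 d⁻¹.

F/M ≈ 1.47 d⁻¹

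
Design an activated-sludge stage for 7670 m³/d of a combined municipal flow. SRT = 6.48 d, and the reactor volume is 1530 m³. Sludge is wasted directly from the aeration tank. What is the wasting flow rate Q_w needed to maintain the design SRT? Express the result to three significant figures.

Wasting from the aeration tank: Q_w = V / θ_c = 1530 / 6.48 = 236.1 m³/d.

Q_w ≈ 236 m³/d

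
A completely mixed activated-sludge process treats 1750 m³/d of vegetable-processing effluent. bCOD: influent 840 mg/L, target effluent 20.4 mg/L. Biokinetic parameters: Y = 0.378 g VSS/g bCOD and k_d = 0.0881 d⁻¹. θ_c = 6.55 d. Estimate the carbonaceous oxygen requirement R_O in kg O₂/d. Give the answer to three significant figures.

R_O ≈ 946 kg O₂/d

The observed yield is Y_obs = Y/(1 + k_d·θ_c) = 0.378 / (1 + 0.0881 × 6.55) = 0.378 / 1.577 = 0.2397 g VSS per g bCOD removed.
Mass of bCOD removed per day: Q(S₀ − S) = 1750 × 819.6 g/m³ = 1434 kg/d.
Net sludge production P_X = 0.2397 × 1434 = 343.8 kg VSS/d.
R_O = Q·(S₀ − S) − 1.42·P_X = 1434 − 1.42 × 343.8 = 946.1 kg O₂/d.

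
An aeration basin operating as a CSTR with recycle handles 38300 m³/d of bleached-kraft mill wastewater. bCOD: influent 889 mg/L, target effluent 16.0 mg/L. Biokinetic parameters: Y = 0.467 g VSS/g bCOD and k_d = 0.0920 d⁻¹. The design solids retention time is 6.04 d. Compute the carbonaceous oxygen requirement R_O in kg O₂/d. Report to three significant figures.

R_O ≈ 19200 kg O₂/d

Correct the yield for decay: Y_obs = Y/(1 + k_d θ_c) = 0.467 / (1 + 0.0920 × 6.04) = 0.467 / 1.556 = 0.3002.
Substrate removed = Q·(S₀ − S) = 38300 m³/d × (889 − 16.0) g/m³ = 3.34×10^7 g/d = 33436 kg/d.
Biomass synthesised: P_X = Y_obs × 33436 = 10037 kg VSS/d.
R_O = Q·ΔS − 1.42 P_X = 33436 − 14253 = 19183 kg O₂/d.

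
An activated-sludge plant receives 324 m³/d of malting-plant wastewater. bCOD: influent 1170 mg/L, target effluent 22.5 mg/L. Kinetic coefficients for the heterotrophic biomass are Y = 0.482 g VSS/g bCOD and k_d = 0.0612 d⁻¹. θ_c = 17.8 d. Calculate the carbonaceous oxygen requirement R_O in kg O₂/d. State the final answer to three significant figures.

R_O ≈ 250 kg O₂/d

The observed yield is Y_obs = Y/(1 + k_d·θ_c) = 0.482 / (1 + 0.0612 × 17.8) = 0.482 / 2.089 = 0.2307 g VSS per g bCOD removed.
Mass of bCOD removed per day: Q(S₀ − S) = 324 × 1148 g/m³ = 371.8 kg/d.
Net sludge production P_X = 0.2307 × 371.8 = 85.77 kg VSS/d.
R_O = Q·ΔS − 1.42 P_X = 371.8 − 121.8 = 250.0 kg O₂/d.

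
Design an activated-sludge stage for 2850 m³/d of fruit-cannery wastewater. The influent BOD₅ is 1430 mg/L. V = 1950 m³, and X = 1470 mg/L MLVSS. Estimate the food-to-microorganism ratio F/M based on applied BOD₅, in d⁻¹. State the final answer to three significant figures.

F/M ≈ 1.42 d⁻¹

F/M = applied load / biomass = Q·S₀/(V·X) = 2850 × 1430 / (1950 × 1470) = 1.422 d⁻¹.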